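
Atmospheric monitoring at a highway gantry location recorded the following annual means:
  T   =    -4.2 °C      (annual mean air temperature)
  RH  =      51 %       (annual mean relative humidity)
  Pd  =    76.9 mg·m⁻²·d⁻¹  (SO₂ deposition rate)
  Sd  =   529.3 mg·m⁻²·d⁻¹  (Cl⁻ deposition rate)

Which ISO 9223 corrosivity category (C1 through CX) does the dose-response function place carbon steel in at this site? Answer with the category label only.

carbon steel: T≤10 °C ⇒ hinge +0.150·(-4.2−10) = -2.1300
  sulphur-dioxide contribution → 5.579 μm/a
  chloride contribution → 22.66 μm/a
  total first-year rate 28.24 μm/a
Category bounds: 25…50 μm/a bracket r_corr ⇒ C3

C3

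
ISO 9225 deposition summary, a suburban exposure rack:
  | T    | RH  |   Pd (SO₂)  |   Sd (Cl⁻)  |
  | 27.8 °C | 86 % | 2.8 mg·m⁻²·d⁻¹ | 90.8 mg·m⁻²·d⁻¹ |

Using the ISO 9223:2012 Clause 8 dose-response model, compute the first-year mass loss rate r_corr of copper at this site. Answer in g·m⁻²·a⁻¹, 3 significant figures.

copper: temperature factor f = -0.080·(17.8) = -1.4240
  sulphur-dioxide contribution → 0.2665 μm/a
  chloride contribution → 2.989 μm/a
  total first-year rate 3.256 μm/a
Convert to mass loss: 3.256 μm/a × 8.96 g/cm³ = 29.17 g·m⁻²·a⁻¹

r_corr = 29.2 g·m⁻²·a⁻¹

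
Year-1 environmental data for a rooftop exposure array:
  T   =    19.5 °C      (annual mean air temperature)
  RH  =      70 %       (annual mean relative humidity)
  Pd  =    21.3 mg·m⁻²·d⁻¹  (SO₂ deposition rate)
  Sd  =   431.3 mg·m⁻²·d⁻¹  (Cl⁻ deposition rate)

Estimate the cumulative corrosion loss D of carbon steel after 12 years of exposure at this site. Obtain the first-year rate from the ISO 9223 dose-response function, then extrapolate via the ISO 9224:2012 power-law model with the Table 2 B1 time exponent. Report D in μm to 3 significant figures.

D(12) = 431 μm

carbon steel: temperature factor f = -0.054·(9.5) = -0.5130
  SO₂ term: 1.77·21.3^0.52·exp(0.02·70-0.5130) = 21.08
  Sd branch = 0.102·Sd^0.62·e^(0.033·RH+0.04·T) = 96.41 μm/a
  sum: 21.08 + 96.41 → r_corr = 117.5 μm/a
Power-law: D(12) = r_corr · 12^0.523
  D(12) = 117.5 × 12^0.523 = 117.5 × 3.668 = 431 μm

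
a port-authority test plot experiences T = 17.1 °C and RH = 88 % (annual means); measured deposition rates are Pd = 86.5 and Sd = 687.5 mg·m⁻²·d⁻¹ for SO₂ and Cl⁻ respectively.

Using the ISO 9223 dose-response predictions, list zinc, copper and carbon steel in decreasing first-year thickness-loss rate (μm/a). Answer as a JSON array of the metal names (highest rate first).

zinc: temperature factor f = -0.071·(7.1) = -0.5041
  Pd branch = 0.0129·Pd^0.44·e^(0.046·RH+f) = 3.177 μm/a
  Cl⁻ term: 0.0175·687.5^0.57·exp(0.008·88+0.085·17.1) = 6.27
  sum: 3.177 + 6.27 → r_corr = 9.447 μm/a
copper: T>10 °C ⇒ hinge -0.080·(17.1−10) = -0.5680
  Pd branch = 0.0053·Pd^0.26·e^(0.059·RH+f) = 1.722 μm/a
  Cl⁻ term: 0.01025·687.5^0.27·exp(0.036·88+0.049·17.1) = 3.285
  sum: 1.722 + 3.285 → r_corr = 5.007 μm/a
carbon steel: T>10 °C ⇒ hinge -0.054·(17.1−10) = -0.3834
  Pd branch = 1.77·Pd^0.52·e^(0.02·RH+f) = 71.3 μm/a
  Cl⁻ term: 0.102·687.5^0.62·exp(0.033·88+0.04·17.1) = 211.8
  sum: 71.3 + 211.8 → r_corr = 283.1 μm/a
Ordering by μm/a: carbon steel (283) > zinc (9.45) > copper (5.01)

["carbon steel", "zinc", "copper"]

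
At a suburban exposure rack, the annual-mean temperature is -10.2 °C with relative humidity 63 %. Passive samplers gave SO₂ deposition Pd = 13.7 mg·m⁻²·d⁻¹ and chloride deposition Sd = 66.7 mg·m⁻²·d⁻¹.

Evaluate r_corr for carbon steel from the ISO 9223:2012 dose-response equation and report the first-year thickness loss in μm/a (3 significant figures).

carbon steel: f(T) = +0.150·(T−10) [T≤10 °C] = -3.0300
  sulphur-dioxide contribution → 1.176 μm/a
  chloride contribution → 7.333 μm/a
  total first-year rate 8.509 μm/a

r_corr = 8.51 μm/a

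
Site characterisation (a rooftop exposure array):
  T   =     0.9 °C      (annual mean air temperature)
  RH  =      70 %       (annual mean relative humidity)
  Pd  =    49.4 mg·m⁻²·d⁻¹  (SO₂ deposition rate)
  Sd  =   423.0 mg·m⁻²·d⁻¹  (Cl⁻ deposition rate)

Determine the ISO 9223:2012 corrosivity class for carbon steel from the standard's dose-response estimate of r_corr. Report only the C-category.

C4

carbon steel: temperature factor f = +0.150·(-9.1) = -1.3650
  SO₂ term: 1.77·49.4^0.52·exp(0.02·70-1.3650) = 13.93
  Sd branch = 0.102·Sd^0.62·e^(0.033·RH+0.04·T) = 45.27 μm/a
  sum: 13.93 + 45.27 → r_corr = 59.2 μm/a
59.2 μm/a falls in (50, 80] for carbon steel → category C4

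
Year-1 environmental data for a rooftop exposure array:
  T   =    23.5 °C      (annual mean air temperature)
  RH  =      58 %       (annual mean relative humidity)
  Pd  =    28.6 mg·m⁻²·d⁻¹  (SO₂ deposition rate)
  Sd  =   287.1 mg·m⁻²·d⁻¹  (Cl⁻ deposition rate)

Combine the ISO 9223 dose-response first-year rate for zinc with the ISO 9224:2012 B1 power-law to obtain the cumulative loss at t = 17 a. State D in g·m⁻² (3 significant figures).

zinc: f(T) = -0.071·(T−10) [T>10 °C] = -0.9585
  SO₂ term: 0.0129·28.6^0.44·exp(0.046·58-0.9585) = 0.3118
  Sd branch = 0.0175·Sd^0.57·e^(0.008·RH+0.085·T) = 5.166 μm/a
  sum: 0.3118 + 5.166 → r_corr = 5.478 μm/a
ISO 9224: D(t) = r_corr · t^b with b = 0.813 (zinc, B1)
  D(17) = 5.478 × 17^0.813 = 5.478 × 10.01 = 54.82 μm
  Mass loss = 54.82 μm × 7.14 g/cm³ = 391.4 g·m⁻²

D(17) = 391 g·m⁻²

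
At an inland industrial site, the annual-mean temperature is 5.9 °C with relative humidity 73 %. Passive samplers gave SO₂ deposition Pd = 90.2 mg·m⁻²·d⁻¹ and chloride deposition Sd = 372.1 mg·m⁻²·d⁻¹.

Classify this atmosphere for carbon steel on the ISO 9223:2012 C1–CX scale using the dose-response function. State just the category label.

C5

carbon steel: T≤10 °C ⇒ hinge +0.150·(5.9−10) = -0.6150
  sulphur-dioxide contribution → 42.82 μm/a
  chloride contribution → 56.38 μm/a
  ⇒ r_corr(carbon steel) = 99.2 μm/a
Category bounds: 80…200 μm/a bracket r_corr ⇒ C5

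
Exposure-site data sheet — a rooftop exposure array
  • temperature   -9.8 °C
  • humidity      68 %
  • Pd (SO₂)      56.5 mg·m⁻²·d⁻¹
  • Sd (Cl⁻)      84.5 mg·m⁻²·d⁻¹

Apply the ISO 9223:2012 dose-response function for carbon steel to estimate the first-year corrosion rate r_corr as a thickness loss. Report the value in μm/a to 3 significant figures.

carbon steel: T≤10 °C ⇒ hinge +0.150·(-9.8−10) = -2.9700
  SO₂ term: 1.77·56.5^0.52·exp(0.02·68-2.9700) = 2.883
  Sd branch = 0.102·Sd^0.62·e^(0.033·RH+0.04·T) = 10.18 μm/a
  sum: 2.883 + 10.18 → r_corr = 13.06 μm/a

r_corr = 13.1 μm/a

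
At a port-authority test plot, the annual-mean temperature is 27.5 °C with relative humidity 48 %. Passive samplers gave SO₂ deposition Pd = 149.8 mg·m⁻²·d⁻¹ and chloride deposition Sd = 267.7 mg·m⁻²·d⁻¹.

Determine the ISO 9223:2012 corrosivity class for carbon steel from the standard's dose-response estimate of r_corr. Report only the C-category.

C4

carbon steel: T>10 °C ⇒ hinge -0.054·(27.5−10) = -0.9450
  SO₂ term: 1.77·149.8^0.52·exp(0.02·48-0.9450) = 24.31
  Cl⁻ term: 0.102·267.7^0.62·exp(0.033·48+0.04·27.5) = 47.8
  r_corr = 24.31 + 47.8 = 72.1 μm/a
72.1 μm/a falls in (50, 80] for carbon steel → category C4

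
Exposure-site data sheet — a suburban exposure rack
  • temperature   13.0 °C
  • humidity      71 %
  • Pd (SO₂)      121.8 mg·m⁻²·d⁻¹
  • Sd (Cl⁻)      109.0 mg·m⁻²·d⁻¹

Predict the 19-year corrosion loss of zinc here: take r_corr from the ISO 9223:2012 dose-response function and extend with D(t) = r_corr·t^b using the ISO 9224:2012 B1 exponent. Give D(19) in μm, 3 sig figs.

zinc: f(T) = -0.071·(T−10) [T>10 °C] = -0.2130
  sulphur-dioxide contribution → 2.26 μm/a
  chloride contribution → 1.352 μm/a
  ⇒ r_corr(zinc) = 3.612 μm/a
ISO 9224: D(t) = r_corr · t^b with b = 0.813 (zinc, B1)
  D(19) = 3.612 × 19^0.813 = 3.612 × 10.96 = 39.57 μm

D(19) = 39.6 μm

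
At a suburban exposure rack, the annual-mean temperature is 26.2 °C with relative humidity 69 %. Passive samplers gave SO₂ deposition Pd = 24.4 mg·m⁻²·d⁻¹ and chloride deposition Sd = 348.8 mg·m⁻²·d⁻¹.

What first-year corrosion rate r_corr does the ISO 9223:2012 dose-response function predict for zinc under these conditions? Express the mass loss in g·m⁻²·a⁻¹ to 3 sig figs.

zinc: T>10 °C ⇒ hinge -0.071·(26.2−10) = -1.1502
  sulphur-dioxide contribution → 0.3981 μm/a
  chloride contribution → 7.929 μm/a
  total first-year rate 8.327 μm/a
Convert to mass loss: 8.327 μm/a × 7.14 g/cm³ = 59.45 g·m⁻²·a⁻¹

r_corr = 59.5 g·m⁻²·a⁻¹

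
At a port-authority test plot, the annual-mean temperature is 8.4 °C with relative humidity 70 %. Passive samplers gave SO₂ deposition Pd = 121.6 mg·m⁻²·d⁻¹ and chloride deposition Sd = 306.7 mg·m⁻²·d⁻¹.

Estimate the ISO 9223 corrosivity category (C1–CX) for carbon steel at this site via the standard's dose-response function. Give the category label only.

C5

carbon steel: f(T) = +0.150·(T−10) [T≤10 °C] = -0.2400
  SO₂ term: 1.77·121.6^0.52·exp(0.02·70-0.2400) = 68.54
  Cl⁻ term: 0.102·306.7^0.62·exp(0.033·70+0.04·8.4) = 50.06
  r_corr = 68.54 + 50.06 = 118.6 μm/a
Category bounds: 80…200 μm/a bracket r_corr ⇒ C5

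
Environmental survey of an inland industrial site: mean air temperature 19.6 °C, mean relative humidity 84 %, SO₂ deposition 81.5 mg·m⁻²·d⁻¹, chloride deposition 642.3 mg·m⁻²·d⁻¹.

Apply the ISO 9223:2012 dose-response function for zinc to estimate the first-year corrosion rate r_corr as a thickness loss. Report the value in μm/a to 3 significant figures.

zinc: f(T) = -0.071·(T−10) [T>10 °C] = -0.6816
  Pd branch = 0.0129·Pd^0.44·e^(0.046·RH+f) = 2.156 μm/a
  Cl⁻ term: 0.0175·642.3^0.57·exp(0.008·84+0.085·19.6) = 7.225
  sum: 2.156 + 7.225 → r_corr = 9.381 μm/a

r_corr = 9.38 μm/a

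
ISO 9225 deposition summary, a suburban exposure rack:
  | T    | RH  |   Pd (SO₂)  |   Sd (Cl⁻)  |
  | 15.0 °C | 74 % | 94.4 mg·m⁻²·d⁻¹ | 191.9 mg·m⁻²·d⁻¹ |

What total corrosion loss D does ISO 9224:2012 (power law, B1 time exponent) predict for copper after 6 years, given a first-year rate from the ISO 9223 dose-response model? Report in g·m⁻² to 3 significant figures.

copper: f(T) = -0.080·(T−10) [T>10 °C] = -0.4000
  sulphur-dioxide contribution → 0.9124 μm/a
  chloride contribution → 1.269 μm/a
  total first-year rate 2.181 μm/a
ISO 9224: D(t) = r_corr · t^b with b = 0.667 (copper, B1)
  D(6) = 2.181 × 6^0.667 = 2.181 × 3.304 = 7.206 μm
  Mass loss = 7.206 μm × 8.96 g/cm³ = 64.56 g·m⁻²

D(6) = 64.6 g·m⁻²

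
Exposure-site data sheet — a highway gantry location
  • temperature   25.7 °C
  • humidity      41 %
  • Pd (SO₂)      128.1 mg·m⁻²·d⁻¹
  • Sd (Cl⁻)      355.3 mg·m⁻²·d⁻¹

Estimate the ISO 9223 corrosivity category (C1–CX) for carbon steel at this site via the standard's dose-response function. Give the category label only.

C4

carbon steel: f(T) = -0.054·(T−10) [T>10 °C] = -0.8478
  sulphur-dioxide contribution → 21.47 μm/a
  chloride contribution → 42.08 μm/a
  total first-year rate 63.54 μm/a
Category bounds: 50…80 μm/a bracket r_corr ⇒ C4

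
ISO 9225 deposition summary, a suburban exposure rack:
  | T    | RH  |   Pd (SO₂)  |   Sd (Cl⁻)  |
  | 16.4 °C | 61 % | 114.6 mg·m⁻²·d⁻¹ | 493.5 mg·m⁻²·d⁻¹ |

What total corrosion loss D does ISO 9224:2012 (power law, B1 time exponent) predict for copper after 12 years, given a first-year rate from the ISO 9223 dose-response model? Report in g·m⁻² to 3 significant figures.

D(12) = 70.3 g·m⁻²

copper: T>10 °C ⇒ hinge -0.080·(16.4−10) = -0.5120
  SO₂ term: 0.0053·114.6^0.26·exp(0.059·61-0.5120) = 0.3984
  Sd branch = 0.01025·Sd^0.27·e^(0.036·RH+0.049·T) = 1.098 μm/a
  r_corr = 0.3984 + 1.098 = 1.496 μm/a
Power-law: D(12) = r_corr · 12^0.667
  D(12) = 1.496 × 12^0.667 = 1.496 × 5.246 = 7.85 μm
  Mass loss = 7.85 μm × 8.96 g/cm³ = 70.34 g·m⁻²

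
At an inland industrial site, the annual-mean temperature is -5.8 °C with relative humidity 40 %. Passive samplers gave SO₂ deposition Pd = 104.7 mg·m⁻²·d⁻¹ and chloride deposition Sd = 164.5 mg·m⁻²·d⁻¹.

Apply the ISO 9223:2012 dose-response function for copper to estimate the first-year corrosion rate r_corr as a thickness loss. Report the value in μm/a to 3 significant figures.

r_corr = 0.155 μm/a

copper: f(T) = +0.126·(T−10) [T≤10 °C] = -1.9908
  sulphur-dioxide contribution → 0.02569 μm/a
  chloride contribution → 0.1291 μm/a
  ⇒ r_corr(copper) = 0.1548 μm/a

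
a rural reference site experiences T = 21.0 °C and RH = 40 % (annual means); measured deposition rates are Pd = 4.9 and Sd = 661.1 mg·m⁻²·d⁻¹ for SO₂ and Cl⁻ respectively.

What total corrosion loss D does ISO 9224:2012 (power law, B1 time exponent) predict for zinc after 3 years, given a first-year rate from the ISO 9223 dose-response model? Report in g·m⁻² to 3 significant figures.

D(3) = 103 g·m⁻²

zinc: f(T) = -0.071·(T−10) [T>10 °C] = -0.7810
  SO₂ term: 0.0129·4.9^0.44·exp(0.046·40-0.7810) = 0.07485
  Cl⁻ term: 0.0175·661.1^0.57·exp(0.008·40+0.085·21.0) = 5.818
  sum: 0.07485 + 5.818 → r_corr = 5.893 μm/a
ISO 9224: D(t) = r_corr · t^b with b = 0.813 (zinc, B1)
  D(3) = 5.893 × 3^0.813 = 5.893 × 2.443 = 14.4 μm
  Mass loss = 14.4 μm × 7.14 g/cm³ = 102.8 g·m⁻²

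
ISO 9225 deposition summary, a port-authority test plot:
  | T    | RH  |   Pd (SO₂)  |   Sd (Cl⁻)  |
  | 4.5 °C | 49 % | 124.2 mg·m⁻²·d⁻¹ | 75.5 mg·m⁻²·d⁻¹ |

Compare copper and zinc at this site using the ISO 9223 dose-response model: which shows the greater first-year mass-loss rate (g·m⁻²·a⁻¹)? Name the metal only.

copper: T≤10 °C ⇒ hinge +0.126·(4.5−10) = -0.6930
  SO₂ term: 0.0053·124.2^0.26·exp(0.059·49-0.6930) = 0.1672
  Sd branch = 0.01025·Sd^0.27·e^(0.036·RH+0.049·T) = 0.2397 μm/a
  r_corr = 0.1672 + 0.2397 = 0.4069 μm/a
  mass loss = 0.4069 μm/a × 8.96 g/cm³ = 3.646 g·m⁻²·a⁻¹
zinc: T≤10 °C ⇒ hinge +0.038·(4.5−10) = -0.2090
  SO₂ term: 0.0129·124.2^0.44·exp(0.046·49-0.2090) = 0.832
  Sd branch = 0.0175·Sd^0.57·e^(0.008·RH+0.085·T) = 0.4465 μm/a
  sum: 0.832 + 0.4465 → r_corr = 1.279 μm/a
  mass loss = 1.279 μm/a × 7.14 g/cm³ = 9.129 g·m⁻²·a⁻¹
Ordering by g·m⁻²·a⁻¹: zinc (9.13) > copper (3.65)

zinc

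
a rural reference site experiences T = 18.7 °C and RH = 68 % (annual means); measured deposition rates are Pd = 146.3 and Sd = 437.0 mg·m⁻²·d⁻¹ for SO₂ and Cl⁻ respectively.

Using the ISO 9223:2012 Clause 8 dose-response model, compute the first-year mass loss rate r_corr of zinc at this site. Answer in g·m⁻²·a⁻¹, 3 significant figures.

zinc: T>10 °C ⇒ hinge -0.071·(18.7−10) = -0.6177
  sulphur-dioxide contribution → 1.424 μm/a
  chloride contribution → 4.728 μm/a
  total first-year rate 6.152 μm/a
Convert to mass loss: 6.152 μm/a × 7.14 g/cm³ = 43.93 g·m⁻²·a⁻¹

r_corr = 43.9 g·m⁻²·a⁻¹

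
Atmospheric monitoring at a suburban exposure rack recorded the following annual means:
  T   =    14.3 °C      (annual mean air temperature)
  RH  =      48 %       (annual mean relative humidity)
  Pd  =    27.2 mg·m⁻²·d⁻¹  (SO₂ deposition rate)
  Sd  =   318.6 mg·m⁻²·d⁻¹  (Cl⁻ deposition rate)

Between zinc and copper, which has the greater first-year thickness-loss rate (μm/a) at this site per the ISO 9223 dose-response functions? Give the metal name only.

zinc

zinc: f(T) = -0.071·(T−10) [T>10 °C] = -0.3053
  sulphur-dioxide contribution → 0.3699 μm/a
  chloride contribution → 2.315 μm/a
  total first-year rate 2.685 μm/a
copper: T>10 °C ⇒ hinge -0.080·(14.3−10) = -0.3440
  sulphur-dioxide contribution → 0.1506 μm/a
  chloride contribution → 0.5513 μm/a
  ⇒ r_corr(copper) = 0.7019 μm/a
Ordering by μm/a: zinc (2.68) > copper (0.702)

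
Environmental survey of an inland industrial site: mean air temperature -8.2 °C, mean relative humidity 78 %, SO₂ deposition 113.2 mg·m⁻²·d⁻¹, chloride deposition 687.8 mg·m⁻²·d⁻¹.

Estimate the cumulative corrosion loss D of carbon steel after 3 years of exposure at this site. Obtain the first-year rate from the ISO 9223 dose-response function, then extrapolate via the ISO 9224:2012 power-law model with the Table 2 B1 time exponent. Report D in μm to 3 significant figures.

D(3) = 110 μm

carbon steel: T≤10 °C ⇒ hinge +0.150·(-8.2−10) = -2.7300
  SO₂ term: 1.77·113.2^0.52·exp(0.02·78-2.7300) = 6.425
  Cl⁻ term: 0.102·687.8^0.62·exp(0.033·78+0.04·-8.2) = 55.37
  sum: 6.425 + 55.37 → r_corr = 61.79 μm/a
Long-term exponent b (ISO 9224 Table 2, B1) = 0.523
  D(3) = 61.79 × 3^0.523 = 61.79 × 1.776 = 109.8 μm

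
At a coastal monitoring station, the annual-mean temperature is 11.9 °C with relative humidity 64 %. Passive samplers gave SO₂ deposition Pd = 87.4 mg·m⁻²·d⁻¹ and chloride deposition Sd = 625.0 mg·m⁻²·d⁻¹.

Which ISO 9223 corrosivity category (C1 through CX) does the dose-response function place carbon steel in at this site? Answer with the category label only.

C5

carbon steel: temperature factor f = -0.054·(1.9) = -0.1026
  Pd branch = 1.77·Pd^0.52·e^(0.02·RH+f) = 58.74 μm/a
  Sd branch = 0.102·Sd^0.62·e^(0.033·RH+0.04·T) = 73.45 μm/a
  sum: 58.74 + 73.45 → r_corr = 132.2 μm/a
132 μm/a falls in (80, 200] for carbon steel → category C5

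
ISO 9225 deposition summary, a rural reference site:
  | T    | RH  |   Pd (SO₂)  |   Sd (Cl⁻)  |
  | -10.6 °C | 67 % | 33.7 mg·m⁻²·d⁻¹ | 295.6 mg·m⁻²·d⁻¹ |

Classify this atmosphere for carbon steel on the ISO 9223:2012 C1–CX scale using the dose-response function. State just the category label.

carbon steel: f(T) = +0.150·(T−10) [T≤10 °C] = -3.0900
  Pd branch = 1.77·Pd^0.52·e^(0.02·RH+f) = 1.916 μm/a
  Sd branch = 0.102·Sd^0.62·e^(0.033·RH+0.04·T) = 20.73 μm/a
  sum: 1.916 + 20.73 → r_corr = 22.64 μm/a
Category bounds: 1.3…25 μm/a bracket r_corr ⇒ C2

C2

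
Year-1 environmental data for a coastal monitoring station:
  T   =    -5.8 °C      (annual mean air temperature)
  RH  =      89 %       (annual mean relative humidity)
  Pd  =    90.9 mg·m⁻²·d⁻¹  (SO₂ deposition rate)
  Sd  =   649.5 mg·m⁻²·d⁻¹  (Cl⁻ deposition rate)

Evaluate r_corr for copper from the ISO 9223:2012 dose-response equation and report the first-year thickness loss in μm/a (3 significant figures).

r_corr = 1.54 μm/a

copper: temperature factor f = +0.126·(-15.8) = -1.9908
  SO₂ term: 0.0053·90.9^0.26·exp(0.059·89-1.9908) = 0.4461
  Sd branch = 0.01025·Sd^0.27·e^(0.036·RH+0.049·T) = 1.092 μm/a
  sum: 0.4461 + 1.092 → r_corr = 1.538 μm/a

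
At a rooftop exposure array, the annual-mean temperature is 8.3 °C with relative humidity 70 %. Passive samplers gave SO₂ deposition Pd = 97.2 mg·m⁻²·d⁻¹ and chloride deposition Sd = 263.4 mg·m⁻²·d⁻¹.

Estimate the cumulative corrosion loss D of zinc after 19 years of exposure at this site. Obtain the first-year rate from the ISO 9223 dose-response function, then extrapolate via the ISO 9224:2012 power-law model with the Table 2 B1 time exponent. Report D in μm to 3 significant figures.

zinc: f(T) = +0.038·(T−10) [T≤10 °C] = -0.0646
  Pd branch = 0.0129·Pd^0.44·e^(0.046·RH+f) = 2.267 μm/a
  Sd branch = 0.0175·Sd^0.57·e^(0.008·RH+0.085·T) = 1.487 μm/a
  r_corr = 2.267 + 1.487 = 3.755 μm/a
Power-law: D(19) = r_corr · 19^0.813
  D(19) = 3.755 × 19^0.813 = 3.755 × 10.96 = 41.13 μm

D(19) = 41.1 μm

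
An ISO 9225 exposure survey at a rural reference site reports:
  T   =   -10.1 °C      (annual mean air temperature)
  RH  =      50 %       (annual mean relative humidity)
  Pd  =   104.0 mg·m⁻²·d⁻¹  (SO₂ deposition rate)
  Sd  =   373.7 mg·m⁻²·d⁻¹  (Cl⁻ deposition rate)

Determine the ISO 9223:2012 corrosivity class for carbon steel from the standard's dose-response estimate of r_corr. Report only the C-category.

C2

carbon steel: temperature factor f = +0.150·(-20.1) = -3.0150
  SO₂ term: 1.77·104.0^0.52·exp(0.02·50-3.0150) = 2.641
  Sd branch = 0.102·Sd^0.62·e^(0.033·RH+0.04·T) = 13.95 μm/a
  r_corr = 2.641 + 13.95 = 16.59 μm/a
ISO 9223 Table 2 (carbon steel): 1.3 < 16.6 ≤ 25 μm/a ⇒ C2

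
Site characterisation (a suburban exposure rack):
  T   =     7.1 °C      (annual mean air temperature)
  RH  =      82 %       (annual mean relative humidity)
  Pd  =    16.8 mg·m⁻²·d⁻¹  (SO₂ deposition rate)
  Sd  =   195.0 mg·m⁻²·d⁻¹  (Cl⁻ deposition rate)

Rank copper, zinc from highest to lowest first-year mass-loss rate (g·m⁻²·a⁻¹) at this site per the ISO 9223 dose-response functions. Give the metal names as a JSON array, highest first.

copper: T≤10 °C ⇒ hinge +0.126·(7.1−10) = -0.3654
  SO₂ term: 0.0053·16.8^0.26·exp(0.059·82-0.3654) = 0.9667
  Sd branch = 0.01025·Sd^0.27·e^(0.036·RH+0.049·T) = 1.154 μm/a
  r_corr = 0.9667 + 1.154 = 2.121 μm/a
  mass loss = 2.121 μm/a × 8.96 g/cm³ = 19 g·m⁻²·a⁻¹
zinc: temperature factor f = +0.038·(-2.9) = -0.1102
  SO₂ term: 0.0129·16.8^0.44·exp(0.046·82-0.1102) = 1.738
  Sd branch = 0.0175·Sd^0.57·e^(0.008·RH+0.085·T) = 1.246 μm/a
  sum: 1.738 + 1.246 → r_corr = 2.983 μm/a
  mass loss = 2.983 μm/a × 7.14 g/cm³ = 21.3 g·m⁻²·a⁻¹
Ordering by g·m⁻²·a⁻¹: zinc (21.3) > copper (19)

["zinc", "copper"]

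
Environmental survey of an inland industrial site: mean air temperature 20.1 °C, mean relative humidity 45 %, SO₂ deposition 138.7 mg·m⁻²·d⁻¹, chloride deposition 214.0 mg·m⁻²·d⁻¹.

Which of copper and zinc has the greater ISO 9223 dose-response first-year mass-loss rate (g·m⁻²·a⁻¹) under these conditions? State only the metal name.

copper: temperature factor f = -0.080·(10.1) = -0.8080
  SO₂ term: 0.0053·138.7^0.26·exp(0.059·45-0.8080) = 0.1212
  Sd branch = 0.01025·Sd^0.27·e^(0.036·RH+0.049·T) = 0.5905 μm/a
  r_corr = 0.1212 + 0.5905 = 0.7117 μm/a
  mass loss = 0.7117 μm/a × 8.96 g/cm³ = 6.377 g·m⁻²·a⁻¹
zinc: f(T) = -0.071·(T−10) [T>10 °C] = -0.7171
  Pd branch = 0.0129·Pd^0.44·e^(0.046·RH+f) = 0.4372 μm/a
  Cl⁻ term: 0.0175·214.0^0.57·exp(0.008·45+0.085·20.1) = 2.949
  r_corr = 0.4372 + 2.949 = 3.386 μm/a
  mass loss = 3.386 μm/a × 7.14 g/cm³ = 24.18 g·m⁻²·a⁻¹
Ordering by g·m⁻²·a⁻¹: zinc (24.2) > copper (6.38)

zinc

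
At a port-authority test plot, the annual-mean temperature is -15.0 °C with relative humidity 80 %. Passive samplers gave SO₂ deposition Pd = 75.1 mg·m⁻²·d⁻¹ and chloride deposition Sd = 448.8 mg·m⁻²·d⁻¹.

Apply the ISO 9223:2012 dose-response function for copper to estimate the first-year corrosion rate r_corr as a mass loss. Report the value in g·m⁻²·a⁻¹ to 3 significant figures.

r_corr = 4.78 g·m⁻²·a⁻¹

copper: f(T) = +0.126·(T−10) [T≤10 °C] = -3.1500
  sulphur-dioxide contribution → 0.0783 μm/a
  chloride contribution → 0.4553 μm/a
  ⇒ r_corr(copper) = 0.5336 μm/a
Convert to mass loss: 0.5336 μm/a × 8.96 g/cm³ = 4.781 g·m⁻²·a⁻¹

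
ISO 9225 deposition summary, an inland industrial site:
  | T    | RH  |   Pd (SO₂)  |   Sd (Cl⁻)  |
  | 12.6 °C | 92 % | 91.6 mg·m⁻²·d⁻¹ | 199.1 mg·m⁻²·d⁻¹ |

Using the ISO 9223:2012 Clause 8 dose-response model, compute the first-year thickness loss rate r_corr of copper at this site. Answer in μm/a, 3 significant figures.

r_corr = 5.35 μm/a

copper: f(T) = -0.080·(T−10) [T>10 °C] = -0.2080
  SO₂ term: 0.0053·91.6^0.26·exp(0.059·92-0.2080) = 3.172
  Cl⁻ term: 0.01025·199.1^0.27·exp(0.036·92+0.049·12.6) = 2.178
  r_corr = 3.172 + 2.178 = 5.35 μm/a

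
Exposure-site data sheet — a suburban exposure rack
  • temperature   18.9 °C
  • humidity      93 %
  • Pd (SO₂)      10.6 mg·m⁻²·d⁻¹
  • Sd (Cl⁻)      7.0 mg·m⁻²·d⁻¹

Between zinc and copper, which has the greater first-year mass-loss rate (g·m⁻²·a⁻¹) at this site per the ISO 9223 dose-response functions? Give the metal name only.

copper

zinc: temperature factor f = -0.071·(8.9) = -0.6319
  SO₂ term: 0.0129·10.6^0.44·exp(0.046·93-0.6319) = 1.397
  Sd branch = 0.0175·Sd^0.57·e^(0.008·RH+0.085·T) = 0.5566 μm/a
  sum: 1.397 + 0.5566 → r_corr = 1.954 μm/a
  mass loss = 1.954 μm/a × 7.14 g/cm³ = 13.95 g·m⁻²·a⁻¹
copper: f(T) = -0.080·(T−10) [T>10 °C] = -0.7120
  SO₂ term: 0.0053·10.6^0.26·exp(0.059·93-0.7120) = 1.16
  Cl⁻ term: 0.01025·7.0^0.27·exp(0.036·93+0.049·18.9) = 1.245
  sum: 1.16 + 1.245 → r_corr = 2.405 μm/a
  mass loss = 2.405 μm/a × 8.96 g/cm³ = 21.55 g·m⁻²·a⁻¹
Ordering by g·m⁻²·a⁻¹: copper (21.6) > zinc (13.9)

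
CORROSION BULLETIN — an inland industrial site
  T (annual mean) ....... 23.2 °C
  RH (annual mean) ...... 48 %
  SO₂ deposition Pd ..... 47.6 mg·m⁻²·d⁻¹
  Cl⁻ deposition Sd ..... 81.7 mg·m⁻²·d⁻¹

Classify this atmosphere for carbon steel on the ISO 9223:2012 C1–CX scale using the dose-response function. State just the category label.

carbon steel: f(T) = -0.054·(T−10) [T>10 °C] = -0.7128
  SO₂ term: 1.77·47.6^0.52·exp(0.02·48-0.7128) = 16.89
  Cl⁻ term: 0.102·81.7^0.62·exp(0.033·48+0.04·23.2) = 19.28
  sum: 16.89 + 19.28 → r_corr = 36.17 μm/a
ISO 9223 Table 2 (carbon steel): 25 < 36.2 ≤ 50 μm/a ⇒ C3

C3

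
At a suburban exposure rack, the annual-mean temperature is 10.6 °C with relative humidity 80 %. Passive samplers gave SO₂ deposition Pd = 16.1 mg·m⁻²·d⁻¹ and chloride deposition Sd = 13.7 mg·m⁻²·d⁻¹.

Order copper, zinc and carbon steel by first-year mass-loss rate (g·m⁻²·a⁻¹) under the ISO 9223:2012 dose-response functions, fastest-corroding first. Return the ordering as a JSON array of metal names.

["carbon steel", "copper", "zinc"]

copper: T>10 °C ⇒ hinge -0.080·(10.6−10) = -0.0480
  sulphur-dioxide contribution → 1.167 μm/a
  chloride contribution → 0.6223 μm/a
  ⇒ r_corr(copper) = 1.789 μm/a
  mass loss = 1.789 μm/a × 8.96 g/cm³ = 16.03 g·m⁻²·a⁻¹
zinc: T>10 °C ⇒ hinge -0.071·(10.6−10) = -0.0426
  sulphur-dioxide contribution → 1.665 μm/a
  chloride contribution → 0.3633 μm/a
  ⇒ r_corr(zinc) = 2.028 μm/a
  mass loss = 2.028 μm/a × 7.14 g/cm³ = 14.48 g·m⁻²·a⁻¹
carbon steel: T>10 °C ⇒ hinge -0.054·(10.6−10) = -0.0324
  sulphur-dioxide contribution → 36 μm/a
  chloride contribution → 11.07 μm/a
  total first-year rate 47.07 μm/a
  mass loss = 47.07 μm/a × 7.85 g/cm³ = 369.5 g·m⁻²·a⁻¹
Ordering by g·m⁻²·a⁻¹: carbon steel (369) > copper (16) > zinc (14.5)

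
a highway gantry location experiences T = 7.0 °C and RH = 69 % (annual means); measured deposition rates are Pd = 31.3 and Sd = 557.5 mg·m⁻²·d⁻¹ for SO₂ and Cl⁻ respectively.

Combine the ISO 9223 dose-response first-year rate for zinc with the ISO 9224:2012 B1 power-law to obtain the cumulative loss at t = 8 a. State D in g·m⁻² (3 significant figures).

zinc: temperature factor f = +0.038·(-3.0) = -0.1140
  sulphur-dioxide contribution → 1.252 μm/a
  chloride contribution → 2.026 μm/a
  ⇒ r_corr(zinc) = 3.277 μm/a
Power-law: D(8) = r_corr · 8^0.813
  D(8) = 3.277 × 8^0.813 = 3.277 × 5.423 = 17.77 μm
  Mass loss = 17.77 μm × 7.14 g/cm³ = 126.9 g·m⁻²

D(8) = 127 g·m⁻²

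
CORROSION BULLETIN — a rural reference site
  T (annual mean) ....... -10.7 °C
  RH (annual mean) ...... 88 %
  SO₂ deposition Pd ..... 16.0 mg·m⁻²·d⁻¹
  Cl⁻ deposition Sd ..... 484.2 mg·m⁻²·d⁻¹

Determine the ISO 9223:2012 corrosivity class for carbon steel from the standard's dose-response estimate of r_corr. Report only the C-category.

C4

carbon steel: temperature factor f = +0.150·(-20.7) = -3.1050
  SO₂ term: 1.77·16.0^0.52·exp(0.02·88-3.1050) = 1.95
  Sd branch = 0.102·Sd^0.62·e^(0.033·RH+0.04·T) = 56.06 μm/a
  sum: 1.95 + 56.06 → r_corr = 58.01 μm/a
Category bounds: 50…80 μm/a bracket r_corr ⇒ C4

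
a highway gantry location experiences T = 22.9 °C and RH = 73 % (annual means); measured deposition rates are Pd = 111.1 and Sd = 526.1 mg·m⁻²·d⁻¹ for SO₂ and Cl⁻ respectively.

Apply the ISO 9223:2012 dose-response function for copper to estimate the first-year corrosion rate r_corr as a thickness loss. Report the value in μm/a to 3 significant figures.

copper: f(T) = -0.080·(T−10) [T>10 °C] = -1.0320
  sulphur-dioxide contribution → 0.477 μm/a
  chloride contribution → 2.366 μm/a
  total first-year rate 2.843 μm/a

r_corr = 2.84 μm/a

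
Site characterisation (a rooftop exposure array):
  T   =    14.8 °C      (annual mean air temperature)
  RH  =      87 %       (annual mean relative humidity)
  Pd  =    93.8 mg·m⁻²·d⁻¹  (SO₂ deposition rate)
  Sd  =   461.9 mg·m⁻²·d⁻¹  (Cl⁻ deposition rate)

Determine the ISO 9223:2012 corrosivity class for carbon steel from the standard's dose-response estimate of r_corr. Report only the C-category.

carbon steel: T>10 °C ⇒ hinge -0.054·(14.8−10) = -0.2592
  SO₂ term: 1.77·93.8^0.52·exp(0.02·87-0.2592) = 82.53
  Sd branch = 0.102·Sd^0.62·e^(0.033·RH+0.04·T) = 146.1 μm/a
  sum: 82.53 + 146.1 → r_corr = 228.6 μm/a
Category bounds: 200…700 μm/a bracket r_corr ⇒ CX

CX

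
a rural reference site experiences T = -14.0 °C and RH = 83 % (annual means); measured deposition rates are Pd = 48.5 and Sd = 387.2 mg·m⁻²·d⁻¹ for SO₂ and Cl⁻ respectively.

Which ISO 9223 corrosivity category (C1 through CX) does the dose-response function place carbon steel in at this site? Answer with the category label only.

carbon steel: temperature factor f = +0.150·(-24.0) = -3.6000
  SO₂ term: 1.77·48.5^0.52·exp(0.02·83-3.6000) = 1.914
  Sd branch = 0.102·Sd^0.62·e^(0.033·RH+0.04·T) = 36.26 μm/a
  r_corr = 1.914 + 36.26 = 38.18 μm/a
38.2 μm/a falls in (25, 50] for carbon steel → category C3

C3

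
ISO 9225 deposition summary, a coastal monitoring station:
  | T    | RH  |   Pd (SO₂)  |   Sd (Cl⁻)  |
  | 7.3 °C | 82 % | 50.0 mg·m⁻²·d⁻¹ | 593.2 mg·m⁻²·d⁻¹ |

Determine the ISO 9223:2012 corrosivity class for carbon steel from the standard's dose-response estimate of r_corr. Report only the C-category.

C5

carbon steel: f(T) = +0.150·(T−10) [T≤10 °C] = -0.4050
  Pd branch = 1.77·Pd^0.52·e^(0.02·RH+f) = 46.54 μm/a
  Sd branch = 0.102·Sd^0.62·e^(0.033·RH+0.04·T) = 107.2 μm/a
  sum: 46.54 + 107.2 → r_corr = 153.7 μm/a
Category bounds: 80…200 μm/a bracket r_corr ⇒ C5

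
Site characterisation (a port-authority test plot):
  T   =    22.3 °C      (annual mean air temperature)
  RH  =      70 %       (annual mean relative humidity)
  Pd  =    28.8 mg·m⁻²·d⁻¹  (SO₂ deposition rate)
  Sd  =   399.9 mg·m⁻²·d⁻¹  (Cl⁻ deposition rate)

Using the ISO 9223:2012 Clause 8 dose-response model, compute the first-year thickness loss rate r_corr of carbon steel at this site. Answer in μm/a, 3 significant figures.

carbon steel: T>10 °C ⇒ hinge -0.054·(22.3−10) = -0.6642
  sulphur-dioxide contribution → 21.2 μm/a
  chloride contribution → 102.9 μm/a
  ⇒ r_corr(carbon steel) = 124.1 μm/a

r_corr = 124 μm/a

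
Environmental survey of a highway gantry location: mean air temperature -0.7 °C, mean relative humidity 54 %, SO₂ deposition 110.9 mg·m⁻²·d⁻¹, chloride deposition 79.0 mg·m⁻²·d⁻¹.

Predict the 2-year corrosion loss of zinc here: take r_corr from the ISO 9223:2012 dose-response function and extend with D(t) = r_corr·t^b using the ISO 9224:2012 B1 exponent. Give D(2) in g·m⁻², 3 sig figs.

zinc: f(T) = +0.038·(T−10) [T≤10 °C] = -0.4066
  Pd branch = 0.0129·Pd^0.44·e^(0.046·RH+f) = 0.8176 μm/a
  Sd branch = 0.0175·Sd^0.57·e^(0.008·RH+0.085·T) = 0.3065 μm/a
  sum: 0.8176 + 0.3065 → r_corr = 1.124 μm/a
ISO 9224: D(t) = r_corr · t^b with b = 0.813 (zinc, B1)
  D(2) = 1.124 × 2^0.813 = 1.124 × 1.757 = 1.975 μm
  Mass loss = 1.975 μm × 7.14 g/cm³ = 14.1 g·m⁻²

D(2) = 14.1 g·m⁻²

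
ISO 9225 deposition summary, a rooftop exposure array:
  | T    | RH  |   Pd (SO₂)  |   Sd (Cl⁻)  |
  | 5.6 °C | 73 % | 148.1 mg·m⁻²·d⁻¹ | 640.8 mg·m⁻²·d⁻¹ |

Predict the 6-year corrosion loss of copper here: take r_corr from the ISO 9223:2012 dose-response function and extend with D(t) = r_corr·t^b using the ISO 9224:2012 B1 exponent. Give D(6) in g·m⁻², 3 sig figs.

copper: temperature factor f = +0.126·(-4.4) = -0.5544
  SO₂ term: 0.0053·148.1^0.26·exp(0.059·73-0.5544) = 0.8286
  Cl⁻ term: 0.01025·640.8^0.27·exp(0.036·73+0.049·5.6) = 1.069
  r_corr = 0.8286 + 1.069 = 1.898 μm/a
ISO 9224: D(t) = r_corr · t^b with b = 0.667 (copper, B1)
  D(6) = 1.898 × 6^0.667 = 1.898 × 3.304 = 6.27 μm
  Mass loss = 6.27 μm × 8.96 g/cm³ = 56.18 g·m⁻²

D(6) = 56.2 g·m⁻²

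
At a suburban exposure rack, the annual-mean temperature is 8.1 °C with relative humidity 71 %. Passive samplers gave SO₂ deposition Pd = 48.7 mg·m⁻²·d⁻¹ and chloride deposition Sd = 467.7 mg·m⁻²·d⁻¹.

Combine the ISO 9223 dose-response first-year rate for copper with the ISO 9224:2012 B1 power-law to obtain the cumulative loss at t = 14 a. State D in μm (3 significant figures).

copper: T≤10 °C ⇒ hinge +0.126·(8.1−10) = -0.2394
  Pd branch = 0.0053·Pd^0.26·e^(0.059·RH+f) = 0.7557 μm/a
  Sd branch = 0.01025·Sd^0.27·e^(0.036·RH+0.049·T) = 1.033 μm/a
  r_corr = 0.7557 + 1.033 = 1.789 μm/a
ISO 9224: D(t) = r_corr · t^b with b = 0.667 (copper, B1)
  D(14) = 1.789 × 14^0.667 = 1.789 × 5.814 = 10.4 μm

D(14) = 10.4 μm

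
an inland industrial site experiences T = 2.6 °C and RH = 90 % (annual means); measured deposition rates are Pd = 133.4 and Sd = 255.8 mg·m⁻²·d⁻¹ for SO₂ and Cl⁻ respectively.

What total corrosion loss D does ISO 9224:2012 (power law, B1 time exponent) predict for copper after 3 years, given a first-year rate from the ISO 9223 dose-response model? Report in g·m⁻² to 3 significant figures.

copper: f(T) = +0.126·(T−10) [T≤10 °C] = -0.9324
  sulphur-dioxide contribution → 1.507 μm/a
  chloride contribution → 1.328 μm/a
  total first-year rate 2.835 μm/a
ISO 9224: D(t) = r_corr · t^b with b = 0.667 (copper, B1)
  D(3) = 2.835 × 3^0.667 = 2.835 × 2.081 = 5.899 μm
  Mass loss = 5.899 μm × 8.96 g/cm³ = 52.85 g·m⁻²

D(3) = 52.9 g·m⁻²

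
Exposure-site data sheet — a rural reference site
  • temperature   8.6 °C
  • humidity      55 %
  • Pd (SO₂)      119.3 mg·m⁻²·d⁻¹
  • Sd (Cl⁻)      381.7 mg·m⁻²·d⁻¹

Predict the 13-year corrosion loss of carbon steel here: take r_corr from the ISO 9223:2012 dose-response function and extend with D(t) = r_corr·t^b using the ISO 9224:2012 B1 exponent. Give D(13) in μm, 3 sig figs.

carbon steel: temperature factor f = +0.150·(-1.4) = -0.2100
  SO₂ term: 1.77·119.3^0.52·exp(0.02·55-0.2100) = 51.8
  Sd branch = 0.102·Sd^0.62·e^(0.033·RH+0.04·T) = 35.23 μm/a
  r_corr = 51.8 + 35.23 = 87.03 μm/a
Long-term exponent b (ISO 9224 Table 2, B1) = 0.523
  D(13) = 87.03 × 13^0.523 = 87.03 × 3.825 = 332.9 μm

D(13) = 333 μm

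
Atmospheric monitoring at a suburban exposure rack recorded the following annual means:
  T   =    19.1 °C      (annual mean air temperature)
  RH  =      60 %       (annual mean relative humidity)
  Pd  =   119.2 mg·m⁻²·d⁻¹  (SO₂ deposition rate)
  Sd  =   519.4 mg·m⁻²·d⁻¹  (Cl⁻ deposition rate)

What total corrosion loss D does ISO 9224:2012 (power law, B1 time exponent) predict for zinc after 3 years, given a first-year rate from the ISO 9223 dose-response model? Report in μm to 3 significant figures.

D(3) = 14.5 μm

zinc: f(T) = -0.071·(T−10) [T>10 °C] = -0.6461
  SO₂ term: 0.0129·119.2^0.44·exp(0.046·60-0.6461) = 0.8754
  Sd branch = 0.0175·Sd^0.57·e^(0.008·RH+0.085·T) = 5.063 μm/a
  r_corr = 0.8754 + 5.063 = 5.938 μm/a
Power-law: D(3) = r_corr · 3^0.813
  D(3) = 5.938 × 3^0.813 = 5.938 × 2.443 = 14.51 μm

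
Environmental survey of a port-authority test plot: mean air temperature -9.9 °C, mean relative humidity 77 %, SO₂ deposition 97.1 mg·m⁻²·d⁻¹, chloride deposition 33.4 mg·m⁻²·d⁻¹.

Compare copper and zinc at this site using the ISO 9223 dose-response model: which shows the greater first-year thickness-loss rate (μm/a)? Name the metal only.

zinc

copper: temperature factor f = +0.126·(-19.9) = -2.5074
  SO₂ term: 0.0053·97.1^0.26·exp(0.059·77-2.5074) = 0.1334
  Sd branch = 0.01025·Sd^0.27·e^(0.036·RH+0.049·T) = 0.2602 μm/a
  r_corr = 0.1334 + 0.2602 = 0.3936 μm/a
zinc: temperature factor f = +0.038·(-19.9) = -0.7562
  SO₂ term: 0.0129·97.1^0.44·exp(0.046·77-0.7562) = 1.566
  Sd branch = 0.0175·Sd^0.57·e^(0.008·RH+0.085·T) = 0.1032 μm/a
  r_corr = 1.566 + 0.1032 = 1.669 μm/a
Ordering by μm/a: zinc (1.67) > copper (0.394)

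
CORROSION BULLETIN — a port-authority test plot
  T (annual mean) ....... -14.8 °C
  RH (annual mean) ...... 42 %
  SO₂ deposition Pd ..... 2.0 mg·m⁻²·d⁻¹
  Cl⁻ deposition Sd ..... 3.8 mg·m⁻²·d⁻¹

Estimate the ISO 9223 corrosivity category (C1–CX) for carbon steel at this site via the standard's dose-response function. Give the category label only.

C1

carbon steel: f(T) = +0.150·(T−10) [T≤10 °C] = -3.7200
  sulphur-dioxide contribution → 0.1425 μm/a
  chloride contribution → 0.5163 μm/a
  ⇒ r_corr(carbon steel) = 0.6588 μm/a
Category bounds: 0…1.3 μm/a bracket r_corr ⇒ C1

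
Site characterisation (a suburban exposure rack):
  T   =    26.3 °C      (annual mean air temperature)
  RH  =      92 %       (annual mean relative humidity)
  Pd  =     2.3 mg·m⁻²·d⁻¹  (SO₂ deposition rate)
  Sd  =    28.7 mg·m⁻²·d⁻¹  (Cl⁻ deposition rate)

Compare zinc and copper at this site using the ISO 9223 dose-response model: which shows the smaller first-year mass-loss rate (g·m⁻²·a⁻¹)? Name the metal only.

zinc

zinc: f(T) = -0.071·(T−10) [T>10 °C] = -1.1573
  SO₂ term: 0.0129·2.3^0.44·exp(0.046·92-1.1573) = 0.4028
  Cl⁻ term: 0.0175·28.7^0.57·exp(0.008·92+0.085·26.3) = 2.315
  sum: 0.4028 + 2.315 → r_corr = 2.718 μm/a
  mass loss = 2.718 μm/a × 7.14 g/cm³ = 19.4 g·m⁻²·a⁻¹
copper: f(T) = -0.080·(T−10) [T>10 °C] = -1.3040
  SO₂ term: 0.0053·2.3^0.26·exp(0.059·92-1.3040) = 0.4068
  Sd branch = 0.01025·Sd^0.27·e^(0.036·RH+0.049·T) = 2.526 μm/a
  r_corr = 0.4068 + 2.526 = 2.933 μm/a
  mass loss = 2.933 μm/a × 8.96 g/cm³ = 26.28 g·m⁻²·a⁻¹
Ordering by g·m⁻²·a⁻¹: copper (26.3) > zinc (19.4)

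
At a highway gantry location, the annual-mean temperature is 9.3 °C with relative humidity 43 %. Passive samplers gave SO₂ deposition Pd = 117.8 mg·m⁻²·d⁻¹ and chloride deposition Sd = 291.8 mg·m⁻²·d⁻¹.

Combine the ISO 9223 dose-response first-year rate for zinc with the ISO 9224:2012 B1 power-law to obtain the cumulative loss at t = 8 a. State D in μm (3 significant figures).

zinc: T≤10 °C ⇒ hinge +0.038·(9.3−10) = -0.0266
  sulphur-dioxide contribution → 0.7402 μm/a
  chloride contribution → 1.383 μm/a
  ⇒ r_corr(zinc) = 2.123 μm/a
ISO 9224: D(t) = r_corr · t^b with b = 0.813 (zinc, B1)
  D(8) = 2.123 × 8^0.813 = 2.123 × 5.423 = 11.51 μm

D(8) = 11.5 μm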